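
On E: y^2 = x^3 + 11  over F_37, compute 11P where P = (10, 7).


k = 11 = 1011_2 (binary, LSB first: 1101)
Double-and-add from P = (10, 7):
  bit 0 = 1: acc = O + (10, 7) = (10, 7)
  bit 1 = 1: acc = (10, 7) + (5, 5) = (34, 13)
  bit 2 = 0: acc unchanged = (34, 13)
  bit 3 = 1: acc = (34, 13) + (0, 23) = (10, 30)

11P = (10, 30)


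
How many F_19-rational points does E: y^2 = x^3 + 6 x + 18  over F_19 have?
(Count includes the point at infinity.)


For each x in F_19, count y with y^2 = x^3 + 6 x + 18 mod 19:
  x = 1: RHS = 6, y in [5, 14]  -> 2 point(s)
  x = 2: RHS = 0, y in [0]  -> 1 point(s)
  x = 3: RHS = 6, y in [5, 14]  -> 2 point(s)
  x = 4: RHS = 11, y in [7, 12]  -> 2 point(s)
  x = 6: RHS = 4, y in [2, 17]  -> 2 point(s)
  x = 7: RHS = 4, y in [2, 17]  -> 2 point(s)
  x = 11: RHS = 9, y in [3, 16]  -> 2 point(s)
  x = 15: RHS = 6, y in [5, 14]  -> 2 point(s)
  x = 16: RHS = 11, y in [7, 12]  -> 2 point(s)
  x = 17: RHS = 17, y in [6, 13]  -> 2 point(s)
  x = 18: RHS = 11, y in [7, 12]  -> 2 point(s)
Affine points: 21. Add the point at infinity: total = 22.

#E(F_19) = 22


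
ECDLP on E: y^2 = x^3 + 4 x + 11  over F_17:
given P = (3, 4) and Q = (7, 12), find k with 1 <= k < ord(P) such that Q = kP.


Enumerate multiples of P until we hit Q = (7, 12):
  1P = (3, 4)
  2P = (13, 4)
  3P = (1, 13)
  4P = (12, 11)
  5P = (11, 3)
  6P = (7, 5)
  7P = (6, 8)
  8P = (6, 9)
  9P = (7, 12)
Match found at i = 9.

k = 9


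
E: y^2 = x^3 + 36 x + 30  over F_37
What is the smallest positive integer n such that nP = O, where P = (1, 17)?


Compute successive multiples of P until we hit O:
  1P = (1, 17)
  2P = (19, 32)
  3P = (29, 9)
  4P = (32, 13)
  5P = (25, 4)
  6P = (12, 9)
  7P = (23, 36)
  8P = (10, 24)
  ... (continuing to 19P)
  19P = O

ord(P) = 19


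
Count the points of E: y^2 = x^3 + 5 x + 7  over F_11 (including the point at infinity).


For each x in F_11, count y with y^2 = x^3 + 5 x + 7 mod 11:
  x = 2: RHS = 3, y in [5, 6]  -> 2 point(s)
  x = 3: RHS = 5, y in [4, 7]  -> 2 point(s)
  x = 4: RHS = 3, y in [5, 6]  -> 2 point(s)
  x = 5: RHS = 3, y in [5, 6]  -> 2 point(s)
  x = 6: RHS = 0, y in [0]  -> 1 point(s)
  x = 7: RHS = 0, y in [0]  -> 1 point(s)
  x = 8: RHS = 9, y in [3, 8]  -> 2 point(s)
  x = 9: RHS = 0, y in [0]  -> 1 point(s)
  x = 10: RHS = 1, y in [1, 10]  -> 2 point(s)
Affine points: 15. Add the point at infinity: total = 16.

#E(F_11) = 16


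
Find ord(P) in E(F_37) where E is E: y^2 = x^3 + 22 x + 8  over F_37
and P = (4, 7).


Compute successive multiples of P until we hit O:
  1P = (4, 7)
  2P = (17, 2)
  3P = (26, 10)
  4P = (10, 9)
  5P = (19, 25)
  6P = (11, 29)
  7P = (13, 7)
  8P = (20, 30)
  ... (continuing to 46P)
  46P = O

ord(P) = 46


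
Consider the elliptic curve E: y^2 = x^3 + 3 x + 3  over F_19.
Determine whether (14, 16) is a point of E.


Check whether y^2 = x^3 + 3 x + 3 (mod 19) for (x, y) = (14, 16).
LHS: y^2 = 16^2 mod 19 = 9
RHS: x^3 + 3 x + 3 = 14^3 + 3*14 + 3 mod 19 = 15
LHS != RHS

No, not on the curve


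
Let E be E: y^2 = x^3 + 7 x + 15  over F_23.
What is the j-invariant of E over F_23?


Delta = -16(4 a^3 + 27 b^2) mod 23 = 11
-1728 * (4 a)^3 = -1728 * (4*7)^3 mod 23 = 16
j = 16 * 11^(-1) mod 23 = 14

j = 14 (mod 23)


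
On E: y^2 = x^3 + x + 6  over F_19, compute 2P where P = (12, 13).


Doubling: s = (3 x1^2 + a) / (2 y1)
s = (3*12^2 + 1) / (2*13) mod 19 = 13
x3 = s^2 - 2 x1 mod 19 = 13^2 - 2*12 = 12
y3 = s (x1 - x3) - y1 mod 19 = 13 * (12 - 12) - 13 = 6

2P = (12, 6)


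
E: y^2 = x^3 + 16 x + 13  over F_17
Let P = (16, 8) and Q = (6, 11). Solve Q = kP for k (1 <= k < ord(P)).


Enumerate multiples of P until we hit Q = (6, 11):
  1P = (16, 8)
  2P = (6, 6)
  3P = (10, 0)
  4P = (6, 11)
Match found at i = 4.

k = 4


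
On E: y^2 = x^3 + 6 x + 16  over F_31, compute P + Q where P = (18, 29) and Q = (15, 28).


P != Q, so use the chord formula.
s = (y2 - y1) / (x2 - x1) = (30) / (28) mod 31 = 21
x3 = s^2 - x1 - x2 mod 31 = 21^2 - 18 - 15 = 5
y3 = s (x1 - x3) - y1 mod 31 = 21 * (18 - 5) - 29 = 27

P + Q = (5, 27)


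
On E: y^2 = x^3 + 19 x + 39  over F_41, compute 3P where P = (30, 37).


k = 3 = 11_2 (binary, LSB first: 11)
Double-and-add from P = (30, 37):
  bit 0 = 1: acc = O + (30, 37) = (30, 37)
  bit 1 = 1: acc = (30, 37) + (24, 25) = (32, 0)

3P = (32, 0)


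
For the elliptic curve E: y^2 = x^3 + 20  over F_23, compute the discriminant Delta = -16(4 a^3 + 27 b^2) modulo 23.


4 a^3 + 27 b^2 = 4*0^3 + 27*20^2 = 0 + 10800 = 10800
Delta = -16 * (10800) = -172800
Delta mod 23 = 22

Delta = 22 (mod 23)


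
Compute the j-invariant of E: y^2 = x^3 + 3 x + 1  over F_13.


Delta = -16(4 a^3 + 27 b^2) mod 13 = 11
-1728 * (4 a)^3 = -1728 * (4*3)^3 mod 13 = 12
j = 12 * 11^(-1) mod 13 = 7

j = 7 (mod 13)


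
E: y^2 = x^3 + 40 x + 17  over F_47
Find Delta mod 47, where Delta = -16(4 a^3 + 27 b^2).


4 a^3 + 27 b^2 = 4*40^3 + 27*17^2 = 256000 + 7803 = 263803
Delta = -16 * (263803) = -4220848
Delta mod 47 = 34

Delta = 34 (mod 47)


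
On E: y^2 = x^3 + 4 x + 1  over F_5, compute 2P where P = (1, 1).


Doubling: s = (3 x1^2 + a) / (2 y1)
s = (3*1^2 + 4) / (2*1) mod 5 = 1
x3 = s^2 - 2 x1 mod 5 = 1^2 - 2*1 = 4
y3 = s (x1 - x3) - y1 mod 5 = 1 * (1 - 4) - 1 = 1

2P = (4, 1)


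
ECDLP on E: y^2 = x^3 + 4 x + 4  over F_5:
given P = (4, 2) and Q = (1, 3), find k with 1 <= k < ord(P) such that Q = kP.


Enumerate multiples of P until we hit Q = (1, 3):
  1P = (4, 2)
  2P = (1, 2)
  3P = (0, 3)
  4P = (2, 0)
  5P = (0, 2)
  6P = (1, 3)
Match found at i = 6.

k = 6


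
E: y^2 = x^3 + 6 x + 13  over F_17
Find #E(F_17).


For each x in F_17, count y with y^2 = x^3 + 6 x + 13 mod 17:
  x = 0: RHS = 13, y in [8, 9]  -> 2 point(s)
  x = 2: RHS = 16, y in [4, 13]  -> 2 point(s)
  x = 4: RHS = 16, y in [4, 13]  -> 2 point(s)
  x = 5: RHS = 15, y in [7, 10]  -> 2 point(s)
  x = 10: RHS = 2, y in [6, 11]  -> 2 point(s)
  x = 11: RHS = 16, y in [4, 13]  -> 2 point(s)
  x = 14: RHS = 2, y in [6, 11]  -> 2 point(s)
Affine points: 14. Add the point at infinity: total = 15.

#E(F_17) = 15


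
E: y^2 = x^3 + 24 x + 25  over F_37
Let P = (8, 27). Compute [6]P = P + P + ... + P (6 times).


k = 6 = 110_2 (binary, LSB first: 011)
Double-and-add from P = (8, 27):
  bit 0 = 0: acc unchanged = O
  bit 1 = 1: acc = O + (0, 5) = (0, 5)
  bit 2 = 1: acc = (0, 5) + (25, 9) = (8, 10)

6P = (8, 10)


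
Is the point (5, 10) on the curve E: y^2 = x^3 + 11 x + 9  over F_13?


Check whether y^2 = x^3 + 11 x + 9 (mod 13) for (x, y) = (5, 10).
LHS: y^2 = 10^2 mod 13 = 9
RHS: x^3 + 11 x + 9 = 5^3 + 11*5 + 9 mod 13 = 7
LHS != RHS

No, not on the curve


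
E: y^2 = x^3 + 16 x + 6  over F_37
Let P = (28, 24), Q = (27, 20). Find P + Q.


P != Q, so use the chord formula.
s = (y2 - y1) / (x2 - x1) = (33) / (36) mod 37 = 4
x3 = s^2 - x1 - x2 mod 37 = 4^2 - 28 - 27 = 35
y3 = s (x1 - x3) - y1 mod 37 = 4 * (28 - 35) - 24 = 22

P + Q = (35, 22)


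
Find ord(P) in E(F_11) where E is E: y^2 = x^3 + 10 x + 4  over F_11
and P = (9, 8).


Compute successive multiples of P until we hit O:
  1P = (9, 8)
  2P = (4, 3)
  3P = (10, 2)
  4P = (6, 7)
  5P = (1, 2)
  6P = (5, 6)
  7P = (0, 2)
  8P = (0, 9)
  ... (continuing to 15P)
  15P = O

ord(P) = 15


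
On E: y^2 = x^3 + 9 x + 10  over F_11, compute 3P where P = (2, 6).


k = 3 = 11_2 (binary, LSB first: 11)
Double-and-add from P = (2, 6):
  bit 0 = 1: acc = O + (2, 6) = (2, 6)
  bit 1 = 1: acc = (2, 6) + (8, 0) = (2, 5)

3P = (2, 5)


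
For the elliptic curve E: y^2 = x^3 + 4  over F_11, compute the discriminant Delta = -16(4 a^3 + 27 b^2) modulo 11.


4 a^3 + 27 b^2 = 4*0^3 + 27*4^2 = 0 + 432 = 432
Delta = -16 * (432) = -6912
Delta mod 11 = 7

Delta = 7 (mod 11)


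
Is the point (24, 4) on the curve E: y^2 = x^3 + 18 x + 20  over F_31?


Check whether y^2 = x^3 + 18 x + 20 (mod 31) for (x, y) = (24, 4).
LHS: y^2 = 4^2 mod 31 = 16
RHS: x^3 + 18 x + 20 = 24^3 + 18*24 + 20 mod 31 = 16
LHS = RHS

Yes, on the curve


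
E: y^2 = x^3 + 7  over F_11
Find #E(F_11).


For each x in F_11, count y with y^2 = x^3 + 0 x + 7 mod 11:
  x = 2: RHS = 4, y in [2, 9]  -> 2 point(s)
  x = 3: RHS = 1, y in [1, 10]  -> 2 point(s)
  x = 4: RHS = 5, y in [4, 7]  -> 2 point(s)
  x = 5: RHS = 0, y in [0]  -> 1 point(s)
  x = 6: RHS = 3, y in [5, 6]  -> 2 point(s)
  x = 7: RHS = 9, y in [3, 8]  -> 2 point(s)
Affine points: 11. Add the point at infinity: total = 12.

#E(F_11) = 12


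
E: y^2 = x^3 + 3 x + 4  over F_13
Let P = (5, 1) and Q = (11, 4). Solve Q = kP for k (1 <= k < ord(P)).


Enumerate multiples of P until we hit Q = (11, 4):
  1P = (5, 1)
  2P = (3, 12)
  3P = (6, 11)
  4P = (11, 4)
Match found at i = 4.

k = 4


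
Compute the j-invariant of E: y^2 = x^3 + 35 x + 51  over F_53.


Delta = -16(4 a^3 + 27 b^2) mod 53 = 43
-1728 * (4 a)^3 = -1728 * (4*35)^3 mod 53 = 15
j = 15 * 43^(-1) mod 53 = 25

j = 25 (mod 53)


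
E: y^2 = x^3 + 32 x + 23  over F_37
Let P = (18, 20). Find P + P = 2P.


Doubling: s = (3 x1^2 + a) / (2 y1)
s = (3*18^2 + 32) / (2*20) mod 37 = 14
x3 = s^2 - 2 x1 mod 37 = 14^2 - 2*18 = 12
y3 = s (x1 - x3) - y1 mod 37 = 14 * (18 - 12) - 20 = 27

2P = (12, 27)


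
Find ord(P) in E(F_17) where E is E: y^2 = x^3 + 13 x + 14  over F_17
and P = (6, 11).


Compute successive multiples of P until we hit O:
  1P = (6, 11)
  2P = (14, 13)
  3P = (13, 0)
  4P = (14, 4)
  5P = (6, 6)
  6P = O

ord(P) = 6


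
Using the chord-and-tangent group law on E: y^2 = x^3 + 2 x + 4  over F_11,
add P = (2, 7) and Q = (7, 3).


P != Q, so use the chord formula.
s = (y2 - y1) / (x2 - x1) = (7) / (5) mod 11 = 8
x3 = s^2 - x1 - x2 mod 11 = 8^2 - 2 - 7 = 0
y3 = s (x1 - x3) - y1 mod 11 = 8 * (2 - 0) - 7 = 9

P + Q = (0, 9)


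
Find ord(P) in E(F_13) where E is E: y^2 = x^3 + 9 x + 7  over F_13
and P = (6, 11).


Compute successive multiples of P until we hit O:
  1P = (6, 11)
  2P = (1, 2)
  3P = (3, 10)
  4P = (7, 6)
  5P = (12, 6)
  6P = (4, 9)
  7P = (4, 4)
  8P = (12, 7)
  ... (continuing to 13P)
  13P = O

ord(P) = 13


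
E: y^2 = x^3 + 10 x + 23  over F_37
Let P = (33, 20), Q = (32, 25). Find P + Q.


P != Q, so use the chord formula.
s = (y2 - y1) / (x2 - x1) = (5) / (36) mod 37 = 32
x3 = s^2 - x1 - x2 mod 37 = 32^2 - 33 - 32 = 34
y3 = s (x1 - x3) - y1 mod 37 = 32 * (33 - 34) - 20 = 22

P + Q = (34, 22)


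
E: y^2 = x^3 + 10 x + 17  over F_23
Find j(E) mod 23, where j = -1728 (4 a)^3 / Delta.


Delta = -16(4 a^3 + 27 b^2) mod 23 = 5
-1728 * (4 a)^3 = -1728 * (4*10)^3 mod 23 = 4
j = 4 * 5^(-1) mod 23 = 10

j = 10 (mod 23)


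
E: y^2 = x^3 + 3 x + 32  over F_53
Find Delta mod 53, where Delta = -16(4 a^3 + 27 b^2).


4 a^3 + 27 b^2 = 4*3^3 + 27*32^2 = 108 + 27648 = 27756
Delta = -16 * (27756) = -444096
Delta mod 53 = 44

Delta = 44 (mod 53)


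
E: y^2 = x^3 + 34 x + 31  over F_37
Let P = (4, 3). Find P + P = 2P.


Doubling: s = (3 x1^2 + a) / (2 y1)
s = (3*4^2 + 34) / (2*3) mod 37 = 26
x3 = s^2 - 2 x1 mod 37 = 26^2 - 2*4 = 2
y3 = s (x1 - x3) - y1 mod 37 = 26 * (4 - 2) - 3 = 12

2P = (2, 12)


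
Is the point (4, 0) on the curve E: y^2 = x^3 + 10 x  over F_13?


Check whether y^2 = x^3 + 10 x + 0 (mod 13) for (x, y) = (4, 0).
LHS: y^2 = 0^2 mod 13 = 0
RHS: x^3 + 10 x + 0 = 4^3 + 10*4 + 0 mod 13 = 0
LHS = RHS

Yes, on the curve


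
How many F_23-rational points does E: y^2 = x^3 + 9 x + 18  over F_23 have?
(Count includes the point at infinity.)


For each x in F_23, count y with y^2 = x^3 + 9 x + 18 mod 23:
  x = 0: RHS = 18, y in [8, 15]  -> 2 point(s)
  x = 3: RHS = 3, y in [7, 16]  -> 2 point(s)
  x = 4: RHS = 3, y in [7, 16]  -> 2 point(s)
  x = 5: RHS = 4, y in [2, 21]  -> 2 point(s)
  x = 6: RHS = 12, y in [9, 14]  -> 2 point(s)
  x = 8: RHS = 4, y in [2, 21]  -> 2 point(s)
  x = 9: RHS = 0, y in [0]  -> 1 point(s)
  x = 10: RHS = 4, y in [2, 21]  -> 2 point(s)
  x = 13: RHS = 9, y in [3, 20]  -> 2 point(s)
  x = 14: RHS = 13, y in [6, 17]  -> 2 point(s)
  x = 15: RHS = 9, y in [3, 20]  -> 2 point(s)
  x = 16: RHS = 3, y in [7, 16]  -> 2 point(s)
  x = 17: RHS = 1, y in [1, 22]  -> 2 point(s)
  x = 18: RHS = 9, y in [3, 20]  -> 2 point(s)
  x = 22: RHS = 8, y in [10, 13]  -> 2 point(s)
Affine points: 29. Add the point at infinity: total = 30.

#E(F_23) = 30


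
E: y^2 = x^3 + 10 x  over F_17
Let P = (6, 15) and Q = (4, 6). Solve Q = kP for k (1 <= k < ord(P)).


Enumerate multiples of P until we hit Q = (4, 6):
  1P = (6, 15)
  2P = (4, 11)
  3P = (11, 9)
  4P = (13, 7)
  5P = (0, 0)
  6P = (13, 10)
  7P = (11, 8)
  8P = (4, 6)
Match found at i = 8.

k = 8


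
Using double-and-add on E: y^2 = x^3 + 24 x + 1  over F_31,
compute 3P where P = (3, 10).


k = 3 = 11_2 (binary, LSB first: 11)
Double-and-add from P = (3, 10):
  bit 0 = 1: acc = O + (3, 10) = (3, 10)
  bit 1 = 1: acc = (3, 10) + (26, 29) = (12, 23)

3P = (12, 23)


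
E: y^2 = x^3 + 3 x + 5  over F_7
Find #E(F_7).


For each x in F_7, count y with y^2 = x^3 + 3 x + 5 mod 7:
  x = 1: RHS = 2, y in [3, 4]  -> 2 point(s)
  x = 4: RHS = 4, y in [2, 5]  -> 2 point(s)
  x = 6: RHS = 1, y in [1, 6]  -> 2 point(s)
Affine points: 6. Add the point at infinity: total = 7.

#E(F_7) = 7


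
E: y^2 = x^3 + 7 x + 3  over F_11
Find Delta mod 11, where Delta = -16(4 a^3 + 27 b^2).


4 a^3 + 27 b^2 = 4*7^3 + 27*3^2 = 1372 + 243 = 1615
Delta = -16 * (1615) = -25840
Delta mod 11 = 10

Delta = 10 (mod 11)


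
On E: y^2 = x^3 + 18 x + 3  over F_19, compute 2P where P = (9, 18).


Doubling: s = (3 x1^2 + a) / (2 y1)
s = (3*9^2 + 18) / (2*18) mod 19 = 12
x3 = s^2 - 2 x1 mod 19 = 12^2 - 2*9 = 12
y3 = s (x1 - x3) - y1 mod 19 = 12 * (9 - 12) - 18 = 3

2P = (12, 3)


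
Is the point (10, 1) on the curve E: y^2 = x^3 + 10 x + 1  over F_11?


Check whether y^2 = x^3 + 10 x + 1 (mod 11) for (x, y) = (10, 1).
LHS: y^2 = 1^2 mod 11 = 1
RHS: x^3 + 10 x + 1 = 10^3 + 10*10 + 1 mod 11 = 1
LHS = RHS

Yes, on the curve


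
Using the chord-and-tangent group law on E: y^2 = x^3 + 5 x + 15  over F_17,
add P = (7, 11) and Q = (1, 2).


P != Q, so use the chord formula.
s = (y2 - y1) / (x2 - x1) = (8) / (11) mod 17 = 10
x3 = s^2 - x1 - x2 mod 17 = 10^2 - 7 - 1 = 7
y3 = s (x1 - x3) - y1 mod 17 = 10 * (7 - 7) - 11 = 6

P + Q = (7, 6)


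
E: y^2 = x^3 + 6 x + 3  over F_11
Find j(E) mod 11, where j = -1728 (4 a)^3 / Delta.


Delta = -16(4 a^3 + 27 b^2) mod 11 = 9
-1728 * (4 a)^3 = -1728 * (4*6)^3 mod 11 = 3
j = 3 * 9^(-1) mod 11 = 4

j = 4 (mod 11)


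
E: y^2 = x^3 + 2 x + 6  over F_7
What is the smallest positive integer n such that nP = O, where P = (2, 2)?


Compute successive multiples of P until we hit O:
  1P = (2, 2)
  2P = (3, 5)
  3P = (4, 6)
  4P = (5, 6)
  5P = (1, 4)
  6P = (1, 3)
  7P = (5, 1)
  8P = (4, 1)
  ... (continuing to 11P)
  11P = O

ord(P) = 11


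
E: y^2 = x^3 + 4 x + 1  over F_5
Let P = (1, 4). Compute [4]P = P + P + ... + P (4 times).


k = 4 = 100_2 (binary, LSB first: 001)
Double-and-add from P = (1, 4):
  bit 0 = 0: acc unchanged = O
  bit 1 = 0: acc unchanged = O
  bit 2 = 1: acc = O + (3, 0) = (3, 0)

4P = (3, 0)


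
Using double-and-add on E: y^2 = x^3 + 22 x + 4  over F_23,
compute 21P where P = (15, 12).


k = 21 = 10101_2 (binary, LSB first: 10101)
Double-and-add from P = (15, 12):
  bit 0 = 1: acc = O + (15, 12) = (15, 12)
  bit 1 = 0: acc unchanged = (15, 12)
  bit 2 = 1: acc = (15, 12) + (12, 8) = (8, 5)
  bit 3 = 0: acc unchanged = (8, 5)
  bit 4 = 1: acc = (8, 5) + (7, 15) = (16, 6)

21P = (16, 6)


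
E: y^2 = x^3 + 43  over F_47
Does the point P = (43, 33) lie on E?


Check whether y^2 = x^3 + 0 x + 43 (mod 47) for (x, y) = (43, 33).
LHS: y^2 = 33^2 mod 47 = 8
RHS: x^3 + 0 x + 43 = 43^3 + 0*43 + 43 mod 47 = 26
LHS != RHS

No, not on the curve


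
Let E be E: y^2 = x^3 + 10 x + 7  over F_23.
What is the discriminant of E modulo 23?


4 a^3 + 27 b^2 = 4*10^3 + 27*7^2 = 4000 + 1323 = 5323
Delta = -16 * (5323) = -85168
Delta mod 23 = 1

Delta = 1 (mod 23)


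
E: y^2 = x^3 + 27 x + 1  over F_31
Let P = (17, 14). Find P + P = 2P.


Doubling: s = (3 x1^2 + a) / (2 y1)
s = (3*17^2 + 27) / (2*14) mod 31 = 12
x3 = s^2 - 2 x1 mod 31 = 12^2 - 2*17 = 17
y3 = s (x1 - x3) - y1 mod 31 = 12 * (17 - 17) - 14 = 17

2P = (17, 17)


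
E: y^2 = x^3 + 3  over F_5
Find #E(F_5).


For each x in F_5, count y with y^2 = x^3 + 0 x + 3 mod 5:
  x = 1: RHS = 4, y in [2, 3]  -> 2 point(s)
  x = 2: RHS = 1, y in [1, 4]  -> 2 point(s)
  x = 3: RHS = 0, y in [0]  -> 1 point(s)
Affine points: 5. Add the point at infinity: total = 6.

#E(F_5) = 6


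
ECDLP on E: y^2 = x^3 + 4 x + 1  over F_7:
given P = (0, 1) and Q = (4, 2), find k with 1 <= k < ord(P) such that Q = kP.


Enumerate multiples of P until we hit Q = (4, 2):
  1P = (0, 1)
  2P = (4, 5)
  3P = (4, 2)
Match found at i = 3.

k = 3


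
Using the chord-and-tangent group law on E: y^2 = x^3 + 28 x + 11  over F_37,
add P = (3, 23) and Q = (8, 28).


P != Q, so use the chord formula.
s = (y2 - y1) / (x2 - x1) = (5) / (5) mod 37 = 1
x3 = s^2 - x1 - x2 mod 37 = 1^2 - 3 - 8 = 27
y3 = s (x1 - x3) - y1 mod 37 = 1 * (3 - 27) - 23 = 27

P + Q = (27, 27)


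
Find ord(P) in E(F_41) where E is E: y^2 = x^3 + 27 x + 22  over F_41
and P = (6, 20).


Compute successive multiples of P until we hit O:
  1P = (6, 20)
  2P = (9, 16)
  3P = (5, 6)
  4P = (21, 16)
  5P = (23, 31)
  6P = (11, 25)
  7P = (25, 2)
  8P = (31, 8)
  ... (continuing to 47P)
  47P = O

ord(P) = 47


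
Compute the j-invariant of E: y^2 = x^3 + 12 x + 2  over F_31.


Delta = -16(4 a^3 + 27 b^2) mod 31 = 24
-1728 * (4 a)^3 = -1728 * (4*12)^3 mod 31 = 27
j = 27 * 24^(-1) mod 31 = 5

j = 5 (mod 31)


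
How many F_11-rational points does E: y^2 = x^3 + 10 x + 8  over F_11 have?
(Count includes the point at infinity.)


For each x in F_11, count y with y^2 = x^3 + 10 x + 8 mod 11:
  x = 2: RHS = 3, y in [5, 6]  -> 2 point(s)
  x = 6: RHS = 9, y in [3, 8]  -> 2 point(s)
  x = 7: RHS = 3, y in [5, 6]  -> 2 point(s)
Affine points: 6. Add the point at infinity: total = 7.

#E(F_11) = 7


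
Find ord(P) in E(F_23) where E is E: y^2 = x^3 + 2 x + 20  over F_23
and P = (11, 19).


Compute successive multiples of P until we hit O:
  1P = (11, 19)
  2P = (13, 9)
  3P = (1, 0)
  4P = (13, 14)
  5P = (11, 4)
  6P = O

ord(P) = 6


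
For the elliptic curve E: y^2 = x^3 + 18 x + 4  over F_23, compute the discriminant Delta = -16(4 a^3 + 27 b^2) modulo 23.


4 a^3 + 27 b^2 = 4*18^3 + 27*4^2 = 23328 + 432 = 23760
Delta = -16 * (23760) = -380160
Delta mod 23 = 7

Delta = 7 (mod 23)


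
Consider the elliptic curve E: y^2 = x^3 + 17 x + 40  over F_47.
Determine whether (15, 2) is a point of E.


Check whether y^2 = x^3 + 17 x + 40 (mod 47) for (x, y) = (15, 2).
LHS: y^2 = 2^2 mod 47 = 4
RHS: x^3 + 17 x + 40 = 15^3 + 17*15 + 40 mod 47 = 4
LHS = RHS

Yes, on the curve


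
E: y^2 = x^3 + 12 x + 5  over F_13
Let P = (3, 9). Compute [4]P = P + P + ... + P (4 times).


k = 4 = 100_2 (binary, LSB first: 001)
Double-and-add from P = (3, 9):
  bit 0 = 0: acc unchanged = O
  bit 1 = 0: acc unchanged = O
  bit 2 = 1: acc = O + (3, 4) = (3, 4)

4P = (3, 4)


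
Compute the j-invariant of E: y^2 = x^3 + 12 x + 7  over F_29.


Delta = -16(4 a^3 + 27 b^2) mod 29 = 16
-1728 * (4 a)^3 = -1728 * (4*12)^3 mod 29 = 6
j = 6 * 16^(-1) mod 29 = 4

j = 4 (mod 29)


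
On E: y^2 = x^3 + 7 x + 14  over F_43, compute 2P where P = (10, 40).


Doubling: s = (3 x1^2 + a) / (2 y1)
s = (3*10^2 + 7) / (2*40) mod 43 = 42
x3 = s^2 - 2 x1 mod 43 = 42^2 - 2*10 = 24
y3 = s (x1 - x3) - y1 mod 43 = 42 * (10 - 24) - 40 = 17

2P = (24, 17)


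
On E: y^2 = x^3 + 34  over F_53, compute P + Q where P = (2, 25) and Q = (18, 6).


P != Q, so use the chord formula.
s = (y2 - y1) / (x2 - x1) = (34) / (16) mod 53 = 22
x3 = s^2 - x1 - x2 mod 53 = 22^2 - 2 - 18 = 40
y3 = s (x1 - x3) - y1 mod 53 = 22 * (2 - 40) - 25 = 40

P + Q = (40, 40)


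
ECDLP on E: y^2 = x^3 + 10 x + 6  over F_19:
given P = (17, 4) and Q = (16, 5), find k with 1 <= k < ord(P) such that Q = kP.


Enumerate multiples of P until we hit Q = (16, 5):
  1P = (17, 4)
  2P = (8, 16)
  3P = (0, 5)
  4P = (7, 1)
  5P = (12, 7)
  6P = (1, 13)
  7P = (10, 17)
  8P = (16, 5)
Match found at i = 8.

k = 8


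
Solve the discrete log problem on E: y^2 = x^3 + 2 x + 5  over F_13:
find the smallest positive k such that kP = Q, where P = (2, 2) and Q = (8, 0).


Enumerate multiples of P until we hit Q = (8, 0):
  1P = (2, 2)
  2P = (5, 7)
  3P = (3, 5)
  4P = (4, 5)
  5P = (6, 5)
  6P = (8, 0)
Match found at i = 6.

k = 6


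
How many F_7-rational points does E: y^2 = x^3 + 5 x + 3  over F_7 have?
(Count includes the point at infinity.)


For each x in F_7, count y with y^2 = x^3 + 5 x + 3 mod 7:
  x = 1: RHS = 2, y in [3, 4]  -> 2 point(s)
  x = 2: RHS = 0, y in [0]  -> 1 point(s)
  x = 6: RHS = 4, y in [2, 5]  -> 2 point(s)
Affine points: 5. Add the point at infinity: total = 6.

#E(F_7) = 6


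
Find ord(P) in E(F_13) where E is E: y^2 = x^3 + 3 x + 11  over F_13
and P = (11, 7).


Compute successive multiples of P until we hit O:
  1P = (11, 7)
  2P = (8, 12)
  3P = (4, 3)
  4P = (10, 1)
  5P = (2, 8)
  6P = (9, 0)
  7P = (2, 5)
  8P = (10, 12)
  ... (continuing to 12P)
  12P = O

ord(P) = 12


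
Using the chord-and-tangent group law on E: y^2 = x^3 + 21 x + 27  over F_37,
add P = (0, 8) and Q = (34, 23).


P != Q, so use the chord formula.
s = (y2 - y1) / (x2 - x1) = (15) / (34) mod 37 = 32
x3 = s^2 - x1 - x2 mod 37 = 32^2 - 0 - 34 = 28
y3 = s (x1 - x3) - y1 mod 37 = 32 * (0 - 28) - 8 = 21

P + Q = (28, 21)


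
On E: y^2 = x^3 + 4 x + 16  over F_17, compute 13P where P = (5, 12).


k = 13 = 1101_2 (binary, LSB first: 1011)
Double-and-add from P = (5, 12):
  bit 0 = 1: acc = O + (5, 12) = (5, 12)
  bit 1 = 0: acc unchanged = (5, 12)
  bit 2 = 1: acc = (5, 12) + (13, 15) = (1, 15)
  bit 3 = 1: acc = (1, 15) + (7, 9) = (10, 11)

13P = (10, 11)


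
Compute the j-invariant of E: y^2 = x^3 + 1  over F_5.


Delta = -16(4 a^3 + 27 b^2) mod 5 = 3
-1728 * (4 a)^3 = -1728 * (4*0)^3 mod 5 = 0
j = 0 * 3^(-1) mod 5 = 0

j = 0 (mod 5)


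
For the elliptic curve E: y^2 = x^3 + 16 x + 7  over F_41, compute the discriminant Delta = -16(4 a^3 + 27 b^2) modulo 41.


4 a^3 + 27 b^2 = 4*16^3 + 27*7^2 = 16384 + 1323 = 17707
Delta = -16 * (17707) = -283312
Delta mod 41 = 39

Delta = 39 (mod 41)


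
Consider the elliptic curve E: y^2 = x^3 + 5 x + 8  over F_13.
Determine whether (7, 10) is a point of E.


Check whether y^2 = x^3 + 5 x + 8 (mod 13) for (x, y) = (7, 10).
LHS: y^2 = 10^2 mod 13 = 9
RHS: x^3 + 5 x + 8 = 7^3 + 5*7 + 8 mod 13 = 9
LHS = RHS

Yes, on the curve


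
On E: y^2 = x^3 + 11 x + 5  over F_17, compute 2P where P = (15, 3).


Doubling: s = (3 x1^2 + a) / (2 y1)
s = (3*15^2 + 11) / (2*3) mod 17 = 1
x3 = s^2 - 2 x1 mod 17 = 1^2 - 2*15 = 5
y3 = s (x1 - x3) - y1 mod 17 = 1 * (15 - 5) - 3 = 7

2P = (5, 7)


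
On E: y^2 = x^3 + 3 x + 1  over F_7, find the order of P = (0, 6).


Compute successive multiples of P until we hit O:
  1P = (0, 6)
  2P = (4, 0)
  3P = (0, 1)
  4P = O

ord(P) = 4


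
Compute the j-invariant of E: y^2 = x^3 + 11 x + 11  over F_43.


Delta = -16(4 a^3 + 27 b^2) mod 43 = 15
-1728 * (4 a)^3 = -1728 * (4*11)^3 mod 43 = 35
j = 35 * 15^(-1) mod 43 = 31

j = 31 (mod 43)


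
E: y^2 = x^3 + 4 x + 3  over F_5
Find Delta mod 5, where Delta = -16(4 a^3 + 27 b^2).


4 a^3 + 27 b^2 = 4*4^3 + 27*3^2 = 256 + 243 = 499
Delta = -16 * (499) = -7984
Delta mod 5 = 1

Delta = 1 (mod 5)


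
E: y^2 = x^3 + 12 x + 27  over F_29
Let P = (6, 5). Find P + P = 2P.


Doubling: s = (3 x1^2 + a) / (2 y1)
s = (3*6^2 + 12) / (2*5) mod 29 = 12
x3 = s^2 - 2 x1 mod 29 = 12^2 - 2*6 = 16
y3 = s (x1 - x3) - y1 mod 29 = 12 * (6 - 16) - 5 = 20

2P = (16, 20)


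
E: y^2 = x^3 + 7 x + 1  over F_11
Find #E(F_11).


For each x in F_11, count y with y^2 = x^3 + 7 x + 1 mod 11:
  x = 0: RHS = 1, y in [1, 10]  -> 2 point(s)
  x = 1: RHS = 9, y in [3, 8]  -> 2 point(s)
  x = 2: RHS = 1, y in [1, 10]  -> 2 point(s)
  x = 3: RHS = 5, y in [4, 7]  -> 2 point(s)
  x = 4: RHS = 5, y in [4, 7]  -> 2 point(s)
  x = 9: RHS = 1, y in [1, 10]  -> 2 point(s)
  x = 10: RHS = 4, y in [2, 9]  -> 2 point(s)
Affine points: 14. Add the point at infinity: total = 15.

#E(F_11) = 15


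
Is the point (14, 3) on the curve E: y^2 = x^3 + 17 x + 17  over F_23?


Check whether y^2 = x^3 + 17 x + 17 (mod 23) for (x, y) = (14, 3).
LHS: y^2 = 3^2 mod 23 = 9
RHS: x^3 + 17 x + 17 = 14^3 + 17*14 + 17 mod 23 = 9
LHS = RHS

Yes, on the curve


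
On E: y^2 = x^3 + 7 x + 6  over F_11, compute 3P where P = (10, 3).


k = 3 = 11_2 (binary, LSB first: 11)
Double-and-add from P = (10, 3):
  bit 0 = 1: acc = O + (10, 3) = (10, 3)
  bit 1 = 1: acc = (10, 3) + (6, 0) = (10, 8)

3P = (10, 8)


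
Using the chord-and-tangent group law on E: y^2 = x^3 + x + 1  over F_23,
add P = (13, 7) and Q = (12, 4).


P != Q, so use the chord formula.
s = (y2 - y1) / (x2 - x1) = (20) / (22) mod 23 = 3
x3 = s^2 - x1 - x2 mod 23 = 3^2 - 13 - 12 = 7
y3 = s (x1 - x3) - y1 mod 23 = 3 * (13 - 7) - 7 = 11

P + Q = (7, 11)


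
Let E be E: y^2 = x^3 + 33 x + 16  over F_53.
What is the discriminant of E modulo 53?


4 a^3 + 27 b^2 = 4*33^3 + 27*16^2 = 143748 + 6912 = 150660
Delta = -16 * (150660) = -2410560
Delta mod 53 = 39

Delta = 39 (mod 53)


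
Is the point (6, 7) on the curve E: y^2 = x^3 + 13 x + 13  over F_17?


Check whether y^2 = x^3 + 13 x + 13 (mod 17) for (x, y) = (6, 7).
LHS: y^2 = 7^2 mod 17 = 15
RHS: x^3 + 13 x + 13 = 6^3 + 13*6 + 13 mod 17 = 1
LHS != RHS

No, not on the curve


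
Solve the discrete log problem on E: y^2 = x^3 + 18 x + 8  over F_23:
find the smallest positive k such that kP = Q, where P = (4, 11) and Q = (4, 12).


Enumerate multiples of P until we hit Q = (4, 12):
  1P = (4, 11)
  2P = (1, 21)
  3P = (1, 2)
  4P = (4, 12)
Match found at i = 4.

k = 4


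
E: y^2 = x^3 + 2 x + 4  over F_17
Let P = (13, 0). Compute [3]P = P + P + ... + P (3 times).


k = 3 = 11_2 (binary, LSB first: 11)
Double-and-add from P = (13, 0):
  bit 0 = 1: acc = O + (13, 0) = (13, 0)
  bit 1 = 1: acc = (13, 0) + O = (13, 0)

3P = (13, 0)


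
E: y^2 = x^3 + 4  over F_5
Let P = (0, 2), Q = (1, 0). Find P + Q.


P != Q, so use the chord formula.
s = (y2 - y1) / (x2 - x1) = (3) / (1) mod 5 = 3
x3 = s^2 - x1 - x2 mod 5 = 3^2 - 0 - 1 = 3
y3 = s (x1 - x3) - y1 mod 5 = 3 * (0 - 3) - 2 = 4

P + Q = (3, 4)


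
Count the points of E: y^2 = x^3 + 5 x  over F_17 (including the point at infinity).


For each x in F_17, count y with y^2 = x^3 + 5 x + 0 mod 17:
  x = 0: RHS = 0, y in [0]  -> 1 point(s)
  x = 2: RHS = 1, y in [1, 16]  -> 2 point(s)
  x = 3: RHS = 8, y in [5, 12]  -> 2 point(s)
  x = 4: RHS = 16, y in [4, 13]  -> 2 point(s)
  x = 6: RHS = 8, y in [5, 12]  -> 2 point(s)
  x = 7: RHS = 4, y in [2, 15]  -> 2 point(s)
  x = 8: RHS = 8, y in [5, 12]  -> 2 point(s)
  x = 9: RHS = 9, y in [3, 14]  -> 2 point(s)
  x = 10: RHS = 13, y in [8, 9]  -> 2 point(s)
  x = 11: RHS = 9, y in [3, 14]  -> 2 point(s)
  x = 13: RHS = 1, y in [1, 16]  -> 2 point(s)
  x = 14: RHS = 9, y in [3, 14]  -> 2 point(s)
  x = 15: RHS = 16, y in [4, 13]  -> 2 point(s)
Affine points: 25. Add the point at infinity: total = 26.

#E(F_17) = 26


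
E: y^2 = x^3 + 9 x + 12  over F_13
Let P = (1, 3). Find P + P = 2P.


Doubling: s = (3 x1^2 + a) / (2 y1)
s = (3*1^2 + 9) / (2*3) mod 13 = 2
x3 = s^2 - 2 x1 mod 13 = 2^2 - 2*1 = 2
y3 = s (x1 - x3) - y1 mod 13 = 2 * (1 - 2) - 3 = 8

2P = (2, 8)


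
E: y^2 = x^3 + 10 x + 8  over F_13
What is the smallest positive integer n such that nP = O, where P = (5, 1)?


Compute successive multiples of P until we hit O:
  1P = (5, 1)
  2P = (12, 7)
  3P = (10, 4)
  4P = (2, 6)
  5P = (3, 0)
  6P = (2, 7)
  7P = (10, 9)
  8P = (12, 6)
  ... (continuing to 10P)
  10P = O

ord(P) = 10


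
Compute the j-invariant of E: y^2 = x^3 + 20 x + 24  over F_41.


Delta = -16(4 a^3 + 27 b^2) mod 41 = 5
-1728 * (4 a)^3 = -1728 * (4*20)^3 mod 41 = 7
j = 7 * 5^(-1) mod 41 = 26

j = 26 (mod 41)


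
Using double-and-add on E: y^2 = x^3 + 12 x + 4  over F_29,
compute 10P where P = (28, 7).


k = 10 = 1010_2 (binary, LSB first: 0101)
Double-and-add from P = (28, 7):
  bit 0 = 0: acc unchanged = O
  bit 1 = 1: acc = O + (3, 26) = (3, 26)
  bit 2 = 0: acc unchanged = (3, 26)
  bit 3 = 1: acc = (3, 26) + (9, 0) = (10, 14)

10P = (10, 14)


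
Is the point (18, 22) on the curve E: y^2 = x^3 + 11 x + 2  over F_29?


Check whether y^2 = x^3 + 11 x + 2 (mod 29) for (x, y) = (18, 22).
LHS: y^2 = 22^2 mod 29 = 20
RHS: x^3 + 11 x + 2 = 18^3 + 11*18 + 2 mod 29 = 0
LHS != RHS

No, not on the curve


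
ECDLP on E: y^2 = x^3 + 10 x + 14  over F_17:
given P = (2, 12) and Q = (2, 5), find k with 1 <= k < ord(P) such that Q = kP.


Enumerate multiples of P until we hit Q = (2, 5):
  1P = (2, 12)
  2P = (9, 0)
  3P = (2, 5)
Match found at i = 3.

k = 3


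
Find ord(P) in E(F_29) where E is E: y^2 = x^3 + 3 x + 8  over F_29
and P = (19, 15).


Compute successive multiples of P until we hit O:
  1P = (19, 15)
  2P = (15, 8)
  3P = (18, 23)
  4P = (27, 20)
  5P = (21, 20)
  6P = (17, 19)
  7P = (26, 28)
  8P = (20, 8)
  ... (continuing to 35P)
  35P = O

ord(P) = 35


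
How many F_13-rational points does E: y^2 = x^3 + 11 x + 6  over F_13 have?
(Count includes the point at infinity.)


For each x in F_13, count y with y^2 = x^3 + 11 x + 6 mod 13:
  x = 2: RHS = 10, y in [6, 7]  -> 2 point(s)
  x = 3: RHS = 1, y in [1, 12]  -> 2 point(s)
  x = 4: RHS = 10, y in [6, 7]  -> 2 point(s)
  x = 5: RHS = 4, y in [2, 11]  -> 2 point(s)
  x = 7: RHS = 10, y in [6, 7]  -> 2 point(s)
Affine points: 10. Add the point at infinity: total = 11.

#E(F_13) = 11


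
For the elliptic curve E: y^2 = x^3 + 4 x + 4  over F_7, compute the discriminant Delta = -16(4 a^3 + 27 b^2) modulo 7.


4 a^3 + 27 b^2 = 4*4^3 + 27*4^2 = 256 + 432 = 688
Delta = -16 * (688) = -11008
Delta mod 7 = 3

Delta = 3 (mod 7)


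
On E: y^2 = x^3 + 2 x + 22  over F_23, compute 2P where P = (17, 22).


Doubling: s = (3 x1^2 + a) / (2 y1)
s = (3*17^2 + 2) / (2*22) mod 23 = 14
x3 = s^2 - 2 x1 mod 23 = 14^2 - 2*17 = 1
y3 = s (x1 - x3) - y1 mod 23 = 14 * (17 - 1) - 22 = 18

2P = (1, 18)


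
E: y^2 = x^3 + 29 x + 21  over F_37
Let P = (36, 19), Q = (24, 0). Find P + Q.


P != Q, so use the chord formula.
s = (y2 - y1) / (x2 - x1) = (18) / (25) mod 37 = 17
x3 = s^2 - x1 - x2 mod 37 = 17^2 - 36 - 24 = 7
y3 = s (x1 - x3) - y1 mod 37 = 17 * (36 - 7) - 19 = 30

P + Q = (7, 30)


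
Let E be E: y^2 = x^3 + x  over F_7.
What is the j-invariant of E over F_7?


Delta = -16(4 a^3 + 27 b^2) mod 7 = 6
-1728 * (4 a)^3 = -1728 * (4*1)^3 mod 7 = 1
j = 1 * 6^(-1) mod 7 = 6

j = 6 (mod 7)


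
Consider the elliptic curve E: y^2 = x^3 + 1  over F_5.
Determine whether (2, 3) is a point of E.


Check whether y^2 = x^3 + 0 x + 1 (mod 5) for (x, y) = (2, 3).
LHS: y^2 = 3^2 mod 5 = 4
RHS: x^3 + 0 x + 1 = 2^3 + 0*2 + 1 mod 5 = 4
LHS = RHS

Yes, on the curve


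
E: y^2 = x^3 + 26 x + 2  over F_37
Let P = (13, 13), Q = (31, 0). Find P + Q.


P != Q, so use the chord formula.
s = (y2 - y1) / (x2 - x1) = (24) / (18) mod 37 = 26
x3 = s^2 - x1 - x2 mod 37 = 26^2 - 13 - 31 = 3
y3 = s (x1 - x3) - y1 mod 37 = 26 * (13 - 3) - 13 = 25

P + Q = (3, 25)


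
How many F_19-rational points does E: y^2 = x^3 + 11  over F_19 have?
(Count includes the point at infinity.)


For each x in F_19, count y with y^2 = x^3 + 0 x + 11 mod 19:
  x = 0: RHS = 11, y in [7, 12]  -> 2 point(s)
  x = 2: RHS = 0, y in [0]  -> 1 point(s)
  x = 3: RHS = 0, y in [0]  -> 1 point(s)
  x = 10: RHS = 4, y in [2, 17]  -> 2 point(s)
  x = 13: RHS = 4, y in [2, 17]  -> 2 point(s)
  x = 14: RHS = 0, y in [0]  -> 1 point(s)
  x = 15: RHS = 4, y in [2, 17]  -> 2 point(s)
Affine points: 11. Add the point at infinity: total = 12.

#E(F_19) = 12


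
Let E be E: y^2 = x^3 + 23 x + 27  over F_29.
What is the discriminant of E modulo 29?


4 a^3 + 27 b^2 = 4*23^3 + 27*27^2 = 48668 + 19683 = 68351
Delta = -16 * (68351) = -1093616
Delta mod 29 = 3

Delta = 3 (mod 29)


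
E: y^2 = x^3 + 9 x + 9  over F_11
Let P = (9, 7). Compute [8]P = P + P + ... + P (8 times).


k = 8 = 1000_2 (binary, LSB first: 0001)
Double-and-add from P = (9, 7):
  bit 0 = 0: acc unchanged = O
  bit 1 = 0: acc unchanged = O
  bit 2 = 0: acc unchanged = O
  bit 3 = 1: acc = O + (9, 4) = (9, 4)

8P = (9, 4)


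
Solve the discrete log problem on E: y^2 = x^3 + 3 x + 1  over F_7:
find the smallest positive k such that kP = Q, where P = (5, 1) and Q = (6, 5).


Enumerate multiples of P until we hit Q = (6, 5):
  1P = (5, 1)
  2P = (6, 2)
  3P = (4, 0)
  4P = (6, 5)
Match found at i = 4.

k = 4


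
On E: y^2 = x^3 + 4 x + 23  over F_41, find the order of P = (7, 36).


Compute successive multiples of P until we hit O:
  1P = (7, 36)
  2P = (25, 39)
  3P = (17, 17)
  4P = (12, 35)
  5P = (4, 29)
  6P = (40, 10)
  7P = (2, 11)
  8P = (16, 1)
  ... (continuing to 51P)
  51P = O

ord(P) = 51


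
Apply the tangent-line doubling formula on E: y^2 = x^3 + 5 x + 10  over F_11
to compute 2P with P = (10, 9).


Doubling: s = (3 x1^2 + a) / (2 y1)
s = (3*10^2 + 5) / (2*9) mod 11 = 9
x3 = s^2 - 2 x1 mod 11 = 9^2 - 2*10 = 6
y3 = s (x1 - x3) - y1 mod 11 = 9 * (10 - 6) - 9 = 5

2P = (6, 5)


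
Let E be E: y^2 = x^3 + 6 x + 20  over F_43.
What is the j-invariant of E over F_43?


Delta = -16(4 a^3 + 27 b^2) mod 43 = 39
-1728 * (4 a)^3 = -1728 * (4*6)^3 mod 43 = 4
j = 4 * 39^(-1) mod 43 = 42

j = 42 (mod 43)


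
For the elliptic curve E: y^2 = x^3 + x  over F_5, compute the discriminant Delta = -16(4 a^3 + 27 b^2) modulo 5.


4 a^3 + 27 b^2 = 4*1^3 + 27*0^2 = 4 + 0 = 4
Delta = -16 * (4) = -64
Delta mod 5 = 1

Delta = 1 (mod 5)


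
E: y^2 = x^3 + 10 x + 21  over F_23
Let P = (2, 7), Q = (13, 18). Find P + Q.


P != Q, so use the chord formula.
s = (y2 - y1) / (x2 - x1) = (11) / (11) mod 23 = 1
x3 = s^2 - x1 - x2 mod 23 = 1^2 - 2 - 13 = 9
y3 = s (x1 - x3) - y1 mod 23 = 1 * (2 - 9) - 7 = 9

P + Q = (9, 9)


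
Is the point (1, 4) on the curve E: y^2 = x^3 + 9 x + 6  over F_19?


Check whether y^2 = x^3 + 9 x + 6 (mod 19) for (x, y) = (1, 4).
LHS: y^2 = 4^2 mod 19 = 16
RHS: x^3 + 9 x + 6 = 1^3 + 9*1 + 6 mod 19 = 16
LHS = RHS

Yes, on the curve


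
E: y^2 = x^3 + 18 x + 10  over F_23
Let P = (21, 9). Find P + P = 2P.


Doubling: s = (3 x1^2 + a) / (2 y1)
s = (3*21^2 + 18) / (2*9) mod 23 = 17
x3 = s^2 - 2 x1 mod 23 = 17^2 - 2*21 = 17
y3 = s (x1 - x3) - y1 mod 23 = 17 * (21 - 17) - 9 = 13

2P = (17, 13)


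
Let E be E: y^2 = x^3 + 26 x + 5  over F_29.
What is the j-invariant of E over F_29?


Delta = -16(4 a^3 + 27 b^2) mod 29 = 5
-1728 * (4 a)^3 = -1728 * (4*26)^3 mod 29 = 28
j = 28 * 5^(-1) mod 29 = 23

j = 23 (mod 29)


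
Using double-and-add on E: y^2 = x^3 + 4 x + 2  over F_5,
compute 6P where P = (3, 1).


k = 6 = 110_2 (binary, LSB first: 011)
Double-and-add from P = (3, 1):
  bit 0 = 0: acc unchanged = O
  bit 1 = 1: acc = O + (3, 4) = (3, 4)
  bit 2 = 1: acc = (3, 4) + (3, 1) = O

6P = O


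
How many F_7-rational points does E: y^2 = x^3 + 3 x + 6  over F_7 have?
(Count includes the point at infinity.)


For each x in F_7, count y with y^2 = x^3 + 3 x + 6 mod 7:
  x = 3: RHS = 0, y in [0]  -> 1 point(s)
  x = 6: RHS = 2, y in [3, 4]  -> 2 point(s)
Affine points: 3. Add the point at infinity: total = 4.

#E(F_7) = 4


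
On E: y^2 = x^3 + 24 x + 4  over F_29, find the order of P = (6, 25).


Compute successive multiples of P until we hit O:
  1P = (6, 25)
  2P = (21, 5)
  3P = (7, 15)
  4P = (0, 2)
  5P = (24, 22)
  6P = (24, 7)
  7P = (0, 27)
  8P = (7, 14)
  ... (continuing to 11P)
  11P = O

ord(P) = 11


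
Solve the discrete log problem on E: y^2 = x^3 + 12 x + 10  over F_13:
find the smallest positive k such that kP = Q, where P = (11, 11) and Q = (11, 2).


Enumerate multiples of P until we hit Q = (11, 2):
  1P = (11, 11)
  2P = (1, 7)
  3P = (10, 5)
  4P = (2, 4)
  5P = (12, 7)
  6P = (6, 8)
  7P = (0, 6)
  8P = (5, 0)
  9P = (0, 7)
  10P = (6, 5)
  11P = (12, 6)
  12P = (2, 9)
  13P = (10, 8)
  14P = (1, 6)
  15P = (11, 2)
Match found at i = 15.

k = 15


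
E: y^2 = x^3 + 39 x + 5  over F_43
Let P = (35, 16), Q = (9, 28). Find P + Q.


P != Q, so use the chord formula.
s = (y2 - y1) / (x2 - x1) = (12) / (17) mod 43 = 26
x3 = s^2 - x1 - x2 mod 43 = 26^2 - 35 - 9 = 30
y3 = s (x1 - x3) - y1 mod 43 = 26 * (35 - 30) - 16 = 28

P + Q = (30, 28)


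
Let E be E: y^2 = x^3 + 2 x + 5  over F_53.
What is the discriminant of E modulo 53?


4 a^3 + 27 b^2 = 4*2^3 + 27*5^2 = 32 + 675 = 707
Delta = -16 * (707) = -11312
Delta mod 53 = 30

Delta = 30 (mod 53)


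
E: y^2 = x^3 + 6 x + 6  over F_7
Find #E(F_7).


For each x in F_7, count y with y^2 = x^3 + 6 x + 6 mod 7:
  x = 3: RHS = 2, y in [3, 4]  -> 2 point(s)
  x = 5: RHS = 0, y in [0]  -> 1 point(s)
Affine points: 3. Add the point at infinity: total = 4.

#E(F_7) = 4


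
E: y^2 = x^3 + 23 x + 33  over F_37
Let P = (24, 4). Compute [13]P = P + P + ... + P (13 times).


k = 13 = 1101_2 (binary, LSB first: 1011)
Double-and-add from P = (24, 4):
  bit 0 = 1: acc = O + (24, 4) = (24, 4)
  bit 1 = 0: acc unchanged = (24, 4)
  bit 2 = 1: acc = (24, 4) + (25, 29) = (21, 34)
  bit 3 = 1: acc = (21, 34) + (33, 32) = (19, 15)

13P = (19, 15)


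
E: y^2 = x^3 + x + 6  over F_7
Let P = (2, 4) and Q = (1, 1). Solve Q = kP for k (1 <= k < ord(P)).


Enumerate multiples of P until we hit Q = (1, 1):
  1P = (2, 4)
  2P = (4, 5)
  3P = (3, 6)
  4P = (6, 2)
  5P = (1, 6)
  6P = (1, 1)
Match found at i = 6.

k = 6


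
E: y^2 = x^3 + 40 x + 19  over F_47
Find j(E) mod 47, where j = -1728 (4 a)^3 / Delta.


Delta = -16(4 a^3 + 27 b^2) mod 47 = 44
-1728 * (4 a)^3 = -1728 * (4*40)^3 mod 47 = 14
j = 14 * 44^(-1) mod 47 = 11

j = 11 (mod 47)


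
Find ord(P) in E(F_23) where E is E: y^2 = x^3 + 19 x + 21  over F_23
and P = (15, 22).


Compute successive multiples of P until we hit O:
  1P = (15, 22)
  2P = (20, 11)
  3P = (14, 8)
  4P = (6, 12)
  5P = (18, 13)
  6P = (22, 22)
  7P = (9, 1)
  8P = (17, 17)
  ... (continuing to 26P)
  26P = O

ord(P) = 26


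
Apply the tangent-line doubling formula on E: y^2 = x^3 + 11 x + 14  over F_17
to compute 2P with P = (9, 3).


Doubling: s = (3 x1^2 + a) / (2 y1)
s = (3*9^2 + 11) / (2*3) mod 17 = 14
x3 = s^2 - 2 x1 mod 17 = 14^2 - 2*9 = 8
y3 = s (x1 - x3) - y1 mod 17 = 14 * (9 - 8) - 3 = 11

2P = (8, 11)


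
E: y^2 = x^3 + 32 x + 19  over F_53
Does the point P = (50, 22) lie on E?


Check whether y^2 = x^3 + 32 x + 19 (mod 53) for (x, y) = (50, 22).
LHS: y^2 = 22^2 mod 53 = 7
RHS: x^3 + 32 x + 19 = 50^3 + 32*50 + 19 mod 53 = 2
LHS != RHS

No, not on the curve


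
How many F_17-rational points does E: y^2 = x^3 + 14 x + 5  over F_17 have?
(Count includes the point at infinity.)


For each x in F_17, count y with y^2 = x^3 + 14 x + 5 mod 17:
  x = 5: RHS = 13, y in [8, 9]  -> 2 point(s)
  x = 6: RHS = 16, y in [4, 13]  -> 2 point(s)
  x = 7: RHS = 4, y in [2, 15]  -> 2 point(s)
  x = 8: RHS = 0, y in [0]  -> 1 point(s)
  x = 13: RHS = 4, y in [2, 15]  -> 2 point(s)
  x = 14: RHS = 4, y in [2, 15]  -> 2 point(s)
Affine points: 11. Add the point at infinity: total = 12.

#E(F_17) = 12


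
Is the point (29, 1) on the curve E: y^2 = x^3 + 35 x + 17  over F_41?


Check whether y^2 = x^3 + 35 x + 17 (mod 41) for (x, y) = (29, 1).
LHS: y^2 = 1^2 mod 41 = 1
RHS: x^3 + 35 x + 17 = 29^3 + 35*29 + 17 mod 41 = 1
LHS = RHS

Yes, on the curve


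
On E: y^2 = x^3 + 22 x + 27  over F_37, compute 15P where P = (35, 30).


k = 15 = 1111_2 (binary, LSB first: 1111)
Double-and-add from P = (35, 30):
  bit 0 = 1: acc = O + (35, 30) = (35, 30)
  bit 1 = 1: acc = (35, 30) + (25, 25) = (5, 22)
  bit 2 = 1: acc = (5, 22) + (27, 19) = (8, 7)
  bit 3 = 1: acc = (8, 7) + (30, 14) = (3, 3)

15P = (3, 3)
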